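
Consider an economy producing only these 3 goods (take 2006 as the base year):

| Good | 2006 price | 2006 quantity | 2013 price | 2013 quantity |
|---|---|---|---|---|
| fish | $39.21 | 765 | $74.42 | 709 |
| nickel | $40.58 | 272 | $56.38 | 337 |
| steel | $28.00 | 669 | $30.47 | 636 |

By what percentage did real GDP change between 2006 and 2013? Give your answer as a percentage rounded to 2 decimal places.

-0.81%

Real GDP 2006 = Nominal GDP 2006 = 39.21·765 + 40.58·272 + 28.00·669 = 59765.41.
Real GDP 2013 (at 2006 prices) = 39.21·709 + 40.58·337 + 28.00·636 = 59283.35.
Real growth = 59283.35/59765.41 − 1 = -0.0081.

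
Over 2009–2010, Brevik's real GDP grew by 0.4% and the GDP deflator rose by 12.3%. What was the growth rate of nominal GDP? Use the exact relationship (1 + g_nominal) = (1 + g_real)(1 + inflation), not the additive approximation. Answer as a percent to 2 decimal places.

12.75%

(1 + g_nom) = (1 + g_real)(1 + π) = 1.0040 × 1.1230 = 1.12749.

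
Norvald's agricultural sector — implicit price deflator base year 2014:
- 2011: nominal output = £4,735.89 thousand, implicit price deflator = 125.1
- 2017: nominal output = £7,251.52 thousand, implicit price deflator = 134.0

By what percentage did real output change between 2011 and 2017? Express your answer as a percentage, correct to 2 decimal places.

42.95%

Deflate each year: 2011 → 4735.89/1.251 = 3785.68; 2017 → 7251.52/1.340 = 5411.58.
So real output changed by 5411.58/3785.68 − 1 = 0.4295, i.e. 42.95%.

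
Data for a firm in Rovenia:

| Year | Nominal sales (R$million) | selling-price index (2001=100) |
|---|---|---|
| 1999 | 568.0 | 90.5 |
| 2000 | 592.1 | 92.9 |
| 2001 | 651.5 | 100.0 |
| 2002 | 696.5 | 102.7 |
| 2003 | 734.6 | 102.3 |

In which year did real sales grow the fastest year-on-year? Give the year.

2003

2000: real = 592.1/0.929 = 637.35; growth vs 1999 (627.62) = 1.55%.
2001: real = 651.5/1.000 = 651.50; growth vs 2000 (637.35) = 2.22%.
2002: real = 696.5/1.027 = 678.19; growth vs 2001 (651.50) = 4.10%.
2003: real = 734.6/1.023 = 718.08; growth vs 2002 (678.19) = 5.88%.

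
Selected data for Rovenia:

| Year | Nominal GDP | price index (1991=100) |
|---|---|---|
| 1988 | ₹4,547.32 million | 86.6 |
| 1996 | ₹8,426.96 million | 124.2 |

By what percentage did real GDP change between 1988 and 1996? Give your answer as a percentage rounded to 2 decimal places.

29.21%

Deflate each year: 1988 → 4547.32/0.866 = 5250.95; 1996 → 8426.96/1.242 = 6784.99.
So real GDP changed by 6784.99/5250.95 − 1 = 0.2921, i.e. 29.21%.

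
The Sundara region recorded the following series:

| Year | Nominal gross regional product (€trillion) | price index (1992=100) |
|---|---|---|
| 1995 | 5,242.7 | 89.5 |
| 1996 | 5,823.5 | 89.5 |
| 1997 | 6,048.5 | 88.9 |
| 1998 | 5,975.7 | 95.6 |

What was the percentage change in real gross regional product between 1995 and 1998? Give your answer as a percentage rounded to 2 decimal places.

6.71%

Real gross regional product 1995 = 5242.7/0.895 = 5857.77.
Real gross regional product 1998 = 5975.7/0.956 = 6250.73.
Change = 6250.73/5857.77 − 1 = 0.0671.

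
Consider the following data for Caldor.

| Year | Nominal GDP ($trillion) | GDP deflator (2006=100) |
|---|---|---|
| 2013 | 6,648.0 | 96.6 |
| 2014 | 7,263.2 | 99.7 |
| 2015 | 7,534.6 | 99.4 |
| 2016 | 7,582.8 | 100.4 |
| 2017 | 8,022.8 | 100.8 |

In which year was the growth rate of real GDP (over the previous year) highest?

2014: real = 7263.2/0.997 = 7285.06; growth vs 2013 (6881.99) = 5.86%.
2015: real = 7534.6/0.994 = 7580.08; growth vs 2014 (7285.06) = 4.05%.
2016: real = 7582.8/1.004 = 7552.59; growth vs 2015 (7580.08) = -0.36%.
2017: real = 8022.8/1.008 = 7959.13; growth vs 2016 (7552.59) = 5.38%.

2014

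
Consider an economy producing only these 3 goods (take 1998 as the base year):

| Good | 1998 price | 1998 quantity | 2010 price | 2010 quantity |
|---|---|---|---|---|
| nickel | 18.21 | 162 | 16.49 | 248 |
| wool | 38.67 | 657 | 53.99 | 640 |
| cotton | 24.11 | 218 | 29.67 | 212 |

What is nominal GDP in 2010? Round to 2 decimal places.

44933.16

Nominal GDP 2010 = Σ (p_2010 × q_2010) = 16.49·248 + 53.99·640 + 29.67·212 = 44933.16.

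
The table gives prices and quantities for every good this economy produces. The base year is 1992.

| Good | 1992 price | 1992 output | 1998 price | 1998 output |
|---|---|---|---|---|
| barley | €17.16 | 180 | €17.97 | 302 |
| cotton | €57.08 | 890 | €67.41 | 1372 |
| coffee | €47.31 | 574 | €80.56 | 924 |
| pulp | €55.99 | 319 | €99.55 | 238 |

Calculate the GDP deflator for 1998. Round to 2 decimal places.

139.50

Nominal GDP 1998 = 17.97·302 + 67.41·1372 + 80.56·924 + 99.55·238 = 196043.80.
Real GDP 1998 (at 1992 prices) = 17.16·302 + 57.08·1372 + 47.31·924 + 55.99·238 = 140536.14.
Deflator = Nominal/Real × 100 = 196043.80/140536.14 × 100 = 139.497.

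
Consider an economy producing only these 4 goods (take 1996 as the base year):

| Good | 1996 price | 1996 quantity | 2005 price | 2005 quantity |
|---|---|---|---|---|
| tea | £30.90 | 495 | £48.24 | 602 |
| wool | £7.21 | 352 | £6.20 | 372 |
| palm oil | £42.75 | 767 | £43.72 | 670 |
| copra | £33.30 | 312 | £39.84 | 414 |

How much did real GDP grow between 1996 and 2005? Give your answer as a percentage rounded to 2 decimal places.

4.43%

Real GDP 1996 = Nominal GDP 1996 = 30.90·495 + 7.21·352 + 42.75·767 + 33.30·312 = 61012.27.
Real GDP 2005 (at 1996 prices) = 30.90·602 + 7.21·372 + 42.75·670 + 33.30·414 = 63712.62.
Real growth = 63712.62/61012.27 − 1 = 0.0443.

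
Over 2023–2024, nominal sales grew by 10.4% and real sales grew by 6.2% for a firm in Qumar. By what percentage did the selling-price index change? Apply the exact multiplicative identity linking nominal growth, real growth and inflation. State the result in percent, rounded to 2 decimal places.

(1 + g_nom) = (1 + g_real)(1 + π), so π = 1.1040 / 1.0620 − 1 = 0.03955.

3.95%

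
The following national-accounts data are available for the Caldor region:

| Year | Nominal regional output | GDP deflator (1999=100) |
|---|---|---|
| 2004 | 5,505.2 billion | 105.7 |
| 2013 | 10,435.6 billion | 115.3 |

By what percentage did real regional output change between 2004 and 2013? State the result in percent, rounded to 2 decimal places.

73.78%

Deflate each year: 2004 → 5505.2/1.057 = 5208.33; 2013 → 10435.6/1.153 = 9050.82.
So real regional output changed by 9050.82/5208.33 − 1 = 0.7378, i.e. 73.78%.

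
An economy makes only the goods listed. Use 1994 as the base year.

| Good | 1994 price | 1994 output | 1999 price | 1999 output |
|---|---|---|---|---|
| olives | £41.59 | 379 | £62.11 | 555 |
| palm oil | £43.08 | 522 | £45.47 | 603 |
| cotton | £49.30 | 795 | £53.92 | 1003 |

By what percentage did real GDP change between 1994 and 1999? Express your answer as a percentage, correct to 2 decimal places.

27.20%

Real GDP 1994 = Nominal GDP 1994 = 41.59·379 + 43.08·522 + 49.30·795 = 77443.87.
Real GDP 1999 (at 1994 prices) = 41.59·555 + 43.08·603 + 49.30·1003 = 98507.59.
Real growth = 98507.59/77443.87 − 1 = 0.2720.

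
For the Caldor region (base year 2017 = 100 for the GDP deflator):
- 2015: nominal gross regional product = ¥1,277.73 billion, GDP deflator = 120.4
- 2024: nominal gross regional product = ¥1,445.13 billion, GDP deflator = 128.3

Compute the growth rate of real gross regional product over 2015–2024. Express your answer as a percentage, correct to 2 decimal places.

Deflate each year: 2015 → 1277.73/1.204 = 1061.24; 2024 → 1445.13/1.283 = 1126.37.
So real gross regional product changed by 1126.37/1061.24 − 1 = 0.0614, i.e. 6.14%.

6.14%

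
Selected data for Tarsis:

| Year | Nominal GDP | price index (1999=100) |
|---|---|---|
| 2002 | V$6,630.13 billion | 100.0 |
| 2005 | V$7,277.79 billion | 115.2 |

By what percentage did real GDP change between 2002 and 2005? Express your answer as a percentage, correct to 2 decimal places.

Deflate each year: 2002 → 6630.13/1.000 = 6630.13; 2005 → 7277.79/1.152 = 6317.53.
So real GDP changed by 6317.53/6630.13 − 1 = -0.0471, i.e. -4.71%.

-4.71%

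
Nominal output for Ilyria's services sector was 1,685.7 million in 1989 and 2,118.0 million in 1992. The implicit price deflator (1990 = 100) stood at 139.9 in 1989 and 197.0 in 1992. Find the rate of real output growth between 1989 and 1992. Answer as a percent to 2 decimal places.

Real output 1989 = 1685.7 / 1.399 = 1204.93.
Real output 1992 = 2118.0 / 1.970 = 1075.13.
Real growth = 1075.13 / 1204.93 − 1 = -0.1077.

-10.77%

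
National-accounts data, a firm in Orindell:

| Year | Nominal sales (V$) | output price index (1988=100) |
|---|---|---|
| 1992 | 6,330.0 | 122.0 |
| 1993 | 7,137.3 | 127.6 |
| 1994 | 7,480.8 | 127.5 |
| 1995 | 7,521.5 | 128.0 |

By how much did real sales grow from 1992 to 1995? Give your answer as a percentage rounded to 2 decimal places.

Real sales 1992 = 6330.0/1.220 = 5188.52.
Real sales 1995 = 7521.5/1.280 = 5876.17.
Change = 5876.17/5188.52 − 1 = 0.1325.

13.25%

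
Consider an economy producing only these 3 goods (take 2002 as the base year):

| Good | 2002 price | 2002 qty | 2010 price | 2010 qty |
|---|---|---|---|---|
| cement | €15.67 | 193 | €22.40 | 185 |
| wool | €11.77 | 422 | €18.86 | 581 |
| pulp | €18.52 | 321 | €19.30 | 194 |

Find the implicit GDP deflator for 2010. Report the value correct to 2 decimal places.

Nominal GDP 2010 = 22.40·185 + 18.86·581 + 19.30·194 = 18845.86.
Real GDP 2010 (at 2002 prices) = 15.67·185 + 11.77·581 + 18.52·194 = 13330.20.
Deflator = Nominal/Real × 100 = 18845.86/13330.20 × 100 = 141.377.

141.38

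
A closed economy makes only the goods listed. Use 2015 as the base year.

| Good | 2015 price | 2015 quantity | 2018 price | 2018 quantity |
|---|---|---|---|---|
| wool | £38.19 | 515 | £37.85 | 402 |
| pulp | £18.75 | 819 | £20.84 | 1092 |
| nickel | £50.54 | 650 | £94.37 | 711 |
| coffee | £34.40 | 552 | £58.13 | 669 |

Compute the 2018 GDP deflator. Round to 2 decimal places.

151.90

Nominal GDP 2018 = 37.85·402 + 20.84·1092 + 94.37·711 + 58.13·669 = 143959.02.
Real GDP 2018 (at 2015 prices) = 38.19·402 + 18.75·1092 + 50.54·711 + 34.40·669 = 94774.92.
Deflator = Nominal/Real × 100 = 143959.02/94774.92 × 100 = 151.896.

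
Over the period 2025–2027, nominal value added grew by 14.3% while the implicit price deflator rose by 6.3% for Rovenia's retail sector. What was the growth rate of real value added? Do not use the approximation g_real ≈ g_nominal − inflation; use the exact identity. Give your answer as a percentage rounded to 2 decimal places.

7.53%

(1 + g_nom) = (1 + g_real)(1 + π), so g_real = 1.1430 / 1.0630 − 1 = 0.07526.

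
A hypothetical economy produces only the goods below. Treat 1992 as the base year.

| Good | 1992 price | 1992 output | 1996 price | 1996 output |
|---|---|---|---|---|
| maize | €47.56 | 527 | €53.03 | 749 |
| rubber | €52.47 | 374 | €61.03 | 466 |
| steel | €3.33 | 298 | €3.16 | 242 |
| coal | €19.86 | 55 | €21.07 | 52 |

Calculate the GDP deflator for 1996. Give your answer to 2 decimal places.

113.10

Nominal GDP 1996 = 53.03·749 + 61.03·466 + 3.16·242 + 21.07·52 = 70019.81.
Real GDP 1996 (at 1992 prices) = 47.56·749 + 52.47·466 + 3.33·242 + 19.86·52 = 61912.04.
Deflator = Nominal/Real × 100 = 70019.81/61912.04 × 100 = 113.096.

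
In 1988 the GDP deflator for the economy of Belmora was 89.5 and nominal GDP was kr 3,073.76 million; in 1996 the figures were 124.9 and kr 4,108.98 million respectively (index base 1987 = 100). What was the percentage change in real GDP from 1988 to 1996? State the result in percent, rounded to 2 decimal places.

Deflate each year: 1988 → 3073.76/0.895 = 3434.37; 1996 → 4108.98/1.249 = 3289.82.
So real GDP changed by 3289.82/3434.37 − 1 = -0.0421, i.e. -4.21%.

-4.21%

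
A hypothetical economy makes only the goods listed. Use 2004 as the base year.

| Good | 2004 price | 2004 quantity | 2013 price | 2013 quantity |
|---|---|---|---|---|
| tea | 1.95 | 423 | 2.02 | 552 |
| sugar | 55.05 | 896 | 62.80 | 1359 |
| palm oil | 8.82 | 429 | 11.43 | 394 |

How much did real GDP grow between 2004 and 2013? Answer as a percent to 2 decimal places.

Real GDP 2004 = Nominal GDP 2004 = 1.95·423 + 55.05·896 + 8.82·429 = 53933.43.
Real GDP 2013 (at 2004 prices) = 1.95·552 + 55.05·1359 + 8.82·394 = 79364.43.
Real growth = 79364.43/53933.43 − 1 = 0.4715.

47.15%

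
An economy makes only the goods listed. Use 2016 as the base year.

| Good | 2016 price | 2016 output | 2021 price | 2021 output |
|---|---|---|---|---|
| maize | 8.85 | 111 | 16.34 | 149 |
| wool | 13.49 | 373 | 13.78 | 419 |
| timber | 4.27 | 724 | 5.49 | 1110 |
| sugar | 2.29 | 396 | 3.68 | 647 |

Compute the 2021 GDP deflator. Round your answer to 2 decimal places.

126.46

Nominal GDP 2021 = 16.34·149 + 13.78·419 + 5.49·1110 + 3.68·647 = 16683.34.
Real GDP 2021 (at 2016 prices) = 8.85·149 + 13.49·419 + 4.27·1110 + 2.29·647 = 13192.29.
Deflator = Nominal/Real × 100 = 16683.34/13192.29 × 100 = 126.463.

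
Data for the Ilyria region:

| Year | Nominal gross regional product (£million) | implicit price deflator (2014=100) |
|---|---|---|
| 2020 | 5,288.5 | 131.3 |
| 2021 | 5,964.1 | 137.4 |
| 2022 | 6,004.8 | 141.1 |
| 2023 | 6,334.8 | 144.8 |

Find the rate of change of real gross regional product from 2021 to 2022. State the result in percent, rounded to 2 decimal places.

-1.96%

Real gross regional product 2021 = 5964.1/1.374 = 4340.68.
Real gross regional product 2022 = 6004.8/1.411 = 4255.71.
Change = 4255.71/4340.68 − 1 = -0.0196.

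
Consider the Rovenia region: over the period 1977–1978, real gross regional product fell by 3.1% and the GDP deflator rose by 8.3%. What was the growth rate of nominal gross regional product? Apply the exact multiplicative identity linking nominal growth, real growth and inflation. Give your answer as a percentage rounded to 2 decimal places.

4.94%

(1 + g_nom) = (1 + g_real)(1 + π) = 0.9690 × 1.0830 = 1.04943.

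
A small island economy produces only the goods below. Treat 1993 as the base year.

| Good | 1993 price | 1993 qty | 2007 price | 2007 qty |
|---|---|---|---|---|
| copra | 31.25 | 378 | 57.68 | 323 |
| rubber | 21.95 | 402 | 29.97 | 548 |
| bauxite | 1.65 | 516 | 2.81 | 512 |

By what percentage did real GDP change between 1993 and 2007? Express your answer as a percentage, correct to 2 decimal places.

Real GDP 1993 = Nominal GDP 1993 = 31.25·378 + 21.95·402 + 1.65·516 = 21487.80.
Real GDP 2007 (at 1993 prices) = 31.25·323 + 21.95·548 + 1.65·512 = 22967.15.
Real growth = 22967.15/21487.80 − 1 = 0.0688.

6.88%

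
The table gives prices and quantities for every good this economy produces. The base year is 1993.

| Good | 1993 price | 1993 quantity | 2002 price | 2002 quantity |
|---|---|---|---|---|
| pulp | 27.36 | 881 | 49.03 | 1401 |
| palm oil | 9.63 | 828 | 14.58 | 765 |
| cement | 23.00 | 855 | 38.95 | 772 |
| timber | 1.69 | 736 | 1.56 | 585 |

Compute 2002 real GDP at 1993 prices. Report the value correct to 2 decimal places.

Real GDP 2002 = Σ (p_1993 × q_2002) = 27.36·1401 + 9.63·765 + 23.00·772 + 1.69·585 = 64442.96.

64442.96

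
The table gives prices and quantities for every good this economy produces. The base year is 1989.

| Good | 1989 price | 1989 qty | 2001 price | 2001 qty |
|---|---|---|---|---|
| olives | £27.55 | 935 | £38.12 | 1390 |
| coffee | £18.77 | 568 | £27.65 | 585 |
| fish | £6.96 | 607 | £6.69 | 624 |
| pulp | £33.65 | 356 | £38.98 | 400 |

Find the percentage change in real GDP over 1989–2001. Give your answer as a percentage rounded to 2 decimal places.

27.46%

Real GDP 1989 = Nominal GDP 1989 = 27.55·935 + 18.77·568 + 6.96·607 + 33.65·356 = 52624.73.
Real GDP 2001 (at 1989 prices) = 27.55·1390 + 18.77·585 + 6.96·624 + 33.65·400 = 67077.99.
Real growth = 67077.99/52624.73 − 1 = 0.2746.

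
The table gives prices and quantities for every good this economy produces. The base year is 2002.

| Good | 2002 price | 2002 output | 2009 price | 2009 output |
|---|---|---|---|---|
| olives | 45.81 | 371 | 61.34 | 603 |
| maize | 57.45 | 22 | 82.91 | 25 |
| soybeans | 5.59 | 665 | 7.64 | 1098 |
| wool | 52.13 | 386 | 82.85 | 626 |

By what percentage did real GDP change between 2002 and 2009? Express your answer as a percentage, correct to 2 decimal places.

Real GDP 2002 = Nominal GDP 2002 = 45.81·371 + 57.45·22 + 5.59·665 + 52.13·386 = 42098.94.
Real GDP 2009 (at 2002 prices) = 45.81·603 + 57.45·25 + 5.59·1098 + 52.13·626 = 67830.88.
Real growth = 67830.88/42098.94 − 1 = 0.6112.

61.12%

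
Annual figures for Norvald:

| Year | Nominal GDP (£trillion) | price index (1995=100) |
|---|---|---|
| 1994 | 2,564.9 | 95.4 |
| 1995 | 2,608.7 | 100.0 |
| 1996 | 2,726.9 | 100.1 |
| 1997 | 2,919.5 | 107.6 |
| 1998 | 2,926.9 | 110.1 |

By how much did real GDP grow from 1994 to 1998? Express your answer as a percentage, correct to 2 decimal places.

Real GDP 1994 = 2564.9/0.954 = 2688.57.
Real GDP 1998 = 2926.9/1.101 = 2658.40.
Change = 2658.40/2688.57 − 1 = -0.0112.

-1.12%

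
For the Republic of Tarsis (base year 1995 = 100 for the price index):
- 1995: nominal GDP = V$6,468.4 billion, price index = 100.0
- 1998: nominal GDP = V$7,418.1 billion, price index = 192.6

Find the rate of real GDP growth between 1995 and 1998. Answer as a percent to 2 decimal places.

-40.46%

Real GDP 1995 = 6468.4 / 1.000 = 6468.40.
Real GDP 1998 = 7418.1 / 1.926 = 3851.56.
Real growth = 3851.56 / 6468.40 − 1 = -0.4046.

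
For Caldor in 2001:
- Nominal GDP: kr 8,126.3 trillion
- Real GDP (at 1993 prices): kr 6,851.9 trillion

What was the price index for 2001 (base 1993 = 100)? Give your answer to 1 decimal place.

118.6

price index = (Nominal / Real) × 100 = 8126.3 / 6851.9 × 100 = 118.60.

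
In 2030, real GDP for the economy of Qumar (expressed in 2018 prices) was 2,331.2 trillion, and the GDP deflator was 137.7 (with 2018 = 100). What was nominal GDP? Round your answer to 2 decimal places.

Nominal GDP = Real × (GDP deflator/100) = 2331.2 × 1.377 = 3210.06.

3,210.06 trillion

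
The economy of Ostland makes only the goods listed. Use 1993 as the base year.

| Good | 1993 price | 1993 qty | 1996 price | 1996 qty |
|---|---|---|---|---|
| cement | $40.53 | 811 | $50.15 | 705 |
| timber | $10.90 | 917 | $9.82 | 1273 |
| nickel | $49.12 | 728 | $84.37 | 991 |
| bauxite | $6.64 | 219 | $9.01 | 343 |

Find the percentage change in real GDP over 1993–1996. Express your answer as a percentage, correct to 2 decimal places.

16.64%

Real GDP 1993 = Nominal GDP 1993 = 40.53·811 + 10.90·917 + 49.12·728 + 6.64·219 = 80078.65.
Real GDP 1996 (at 1993 prices) = 40.53·705 + 10.90·1273 + 49.12·991 + 6.64·343 = 93404.79.
Real growth = 93404.79/80078.65 − 1 = 0.1664.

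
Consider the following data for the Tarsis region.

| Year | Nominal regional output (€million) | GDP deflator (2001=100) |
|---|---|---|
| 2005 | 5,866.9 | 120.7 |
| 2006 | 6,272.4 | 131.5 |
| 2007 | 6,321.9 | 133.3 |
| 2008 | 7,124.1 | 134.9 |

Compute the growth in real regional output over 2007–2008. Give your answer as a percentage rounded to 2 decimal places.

Real regional output 2007 = 6321.9/1.333 = 4742.61.
Real regional output 2008 = 7124.1/1.349 = 5281.02.
Change = 5281.02/4742.61 − 1 = 0.1135.

11.35%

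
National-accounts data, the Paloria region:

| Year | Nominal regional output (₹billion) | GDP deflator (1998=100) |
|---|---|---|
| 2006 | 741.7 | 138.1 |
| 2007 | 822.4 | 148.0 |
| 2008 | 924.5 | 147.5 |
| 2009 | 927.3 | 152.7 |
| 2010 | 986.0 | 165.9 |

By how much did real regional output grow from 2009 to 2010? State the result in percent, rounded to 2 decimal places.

-2.13%

Real regional output 2009 = 927.3/1.527 = 607.27.
Real regional output 2010 = 986.0/1.659 = 594.33.
Change = 594.33/607.27 − 1 = -0.0213.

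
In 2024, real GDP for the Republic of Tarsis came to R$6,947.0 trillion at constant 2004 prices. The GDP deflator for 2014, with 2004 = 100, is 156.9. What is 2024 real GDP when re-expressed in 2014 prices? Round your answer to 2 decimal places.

R$10,899.84 trillion

Real GDP in 2014 prices = Real GDP in 2004 prices × (P_2014/P_2004) = 6947.0 × 1.569 = 10899.84.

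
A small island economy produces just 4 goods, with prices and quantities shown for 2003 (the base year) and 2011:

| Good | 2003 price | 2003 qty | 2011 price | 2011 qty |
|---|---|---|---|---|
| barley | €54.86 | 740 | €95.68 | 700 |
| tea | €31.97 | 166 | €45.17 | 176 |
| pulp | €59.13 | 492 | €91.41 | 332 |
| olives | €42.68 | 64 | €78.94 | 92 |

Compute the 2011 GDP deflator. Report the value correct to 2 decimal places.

Nominal GDP 2011 = 95.68·700 + 45.17·176 + 91.41·332 + 78.94·92 = 112536.52.
Real GDP 2011 (at 2003 prices) = 54.86·700 + 31.97·176 + 59.13·332 + 42.68·92 = 67586.44.
Deflator = Nominal/Real × 100 = 112536.52/67586.44 × 100 = 166.508.

166.51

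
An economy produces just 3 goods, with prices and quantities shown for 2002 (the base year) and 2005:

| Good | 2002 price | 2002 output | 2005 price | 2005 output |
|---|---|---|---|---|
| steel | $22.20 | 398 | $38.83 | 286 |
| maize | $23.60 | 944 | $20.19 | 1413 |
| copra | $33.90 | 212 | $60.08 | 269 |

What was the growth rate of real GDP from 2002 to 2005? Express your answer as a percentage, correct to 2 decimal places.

Real GDP 2002 = Nominal GDP 2002 = 22.20·398 + 23.60·944 + 33.90·212 = 38300.80.
Real GDP 2005 (at 2002 prices) = 22.20·286 + 23.60·1413 + 33.90·269 = 48815.10.
Real growth = 48815.10/38300.80 − 1 = 0.2745.

27.45%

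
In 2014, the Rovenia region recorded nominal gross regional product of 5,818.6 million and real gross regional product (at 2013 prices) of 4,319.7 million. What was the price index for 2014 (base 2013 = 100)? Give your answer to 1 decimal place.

134.7

price index = (Nominal / Real) × 100 = 5818.6 / 4319.7 × 100 = 134.70.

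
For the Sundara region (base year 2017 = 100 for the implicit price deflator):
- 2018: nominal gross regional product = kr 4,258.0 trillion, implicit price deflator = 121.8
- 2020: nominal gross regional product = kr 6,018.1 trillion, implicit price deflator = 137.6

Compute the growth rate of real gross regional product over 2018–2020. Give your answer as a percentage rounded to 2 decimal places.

Real gross regional product 2018 = 4258.0 / 1.218 = 3495.89.
Real gross regional product 2020 = 6018.1 / 1.376 = 4373.62.
Real growth = 4373.62 / 3495.89 − 1 = 0.2511.

25.11%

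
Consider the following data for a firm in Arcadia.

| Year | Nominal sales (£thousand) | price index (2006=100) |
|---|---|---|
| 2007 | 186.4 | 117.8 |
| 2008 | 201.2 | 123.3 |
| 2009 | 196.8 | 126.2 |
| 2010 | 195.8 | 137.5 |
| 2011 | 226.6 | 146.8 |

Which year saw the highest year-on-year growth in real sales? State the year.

2011

2008: real = 201.2/1.233 = 163.18; growth vs 2007 (158.23) = 3.13%.
2009: real = 196.8/1.262 = 155.94; growth vs 2008 (163.18) = -4.44%.
2010: real = 195.8/1.375 = 142.40; growth vs 2009 (155.94) = -8.68%.
2011: real = 226.6/1.468 = 154.36; growth vs 2010 (142.40) = 8.40%.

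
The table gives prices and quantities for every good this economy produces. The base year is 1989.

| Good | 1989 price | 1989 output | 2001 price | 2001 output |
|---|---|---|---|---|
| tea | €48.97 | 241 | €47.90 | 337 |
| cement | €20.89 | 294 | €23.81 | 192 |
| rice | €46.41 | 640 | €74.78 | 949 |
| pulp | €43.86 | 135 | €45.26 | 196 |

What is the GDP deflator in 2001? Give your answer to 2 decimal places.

137.45

Nominal GDP 2001 = 47.90·337 + 23.81·192 + 74.78·949 + 45.26·196 = 100551.00.
Real GDP 2001 (at 1989 prices) = 48.97·337 + 20.89·192 + 46.41·949 + 43.86·196 = 73153.42.
Deflator = Nominal/Real × 100 = 100551.00/73153.42 × 100 = 137.452.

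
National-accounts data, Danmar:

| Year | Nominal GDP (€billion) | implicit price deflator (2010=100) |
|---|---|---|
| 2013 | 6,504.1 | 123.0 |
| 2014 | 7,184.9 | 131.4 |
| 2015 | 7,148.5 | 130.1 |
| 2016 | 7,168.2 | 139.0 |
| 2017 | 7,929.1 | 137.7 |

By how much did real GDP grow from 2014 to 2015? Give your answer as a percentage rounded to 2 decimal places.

0.49%

Real GDP 2014 = 7184.9/1.314 = 5467.96.
Real GDP 2015 = 7148.5/1.301 = 5494.62.
Change = 5494.62/5467.96 − 1 = 0.0049.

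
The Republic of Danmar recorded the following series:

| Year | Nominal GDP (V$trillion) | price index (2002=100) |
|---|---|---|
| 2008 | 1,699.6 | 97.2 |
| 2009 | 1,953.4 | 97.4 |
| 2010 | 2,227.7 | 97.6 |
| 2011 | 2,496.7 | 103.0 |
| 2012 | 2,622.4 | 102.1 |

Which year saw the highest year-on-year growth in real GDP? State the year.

2009

2009: real = 1953.4/0.974 = 2005.54; growth vs 2008 (1748.56) = 14.70%.
2010: real = 2227.7/0.976 = 2282.48; growth vs 2009 (2005.54) = 13.81%.
2011: real = 2496.7/1.030 = 2423.98; growth vs 2010 (2282.48) = 6.20%.
2012: real = 2622.4/1.021 = 2568.46; growth vs 2011 (2423.98) = 5.96%.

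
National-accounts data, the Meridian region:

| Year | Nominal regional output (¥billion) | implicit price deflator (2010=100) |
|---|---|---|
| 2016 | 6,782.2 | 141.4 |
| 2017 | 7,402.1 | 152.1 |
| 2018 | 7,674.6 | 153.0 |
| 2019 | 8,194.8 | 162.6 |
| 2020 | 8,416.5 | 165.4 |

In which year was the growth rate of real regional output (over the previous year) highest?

2018

2017: real = 7402.1/1.521 = 4866.60; growth vs 2016 (4796.46) = 1.46%.
2018: real = 7674.6/1.530 = 5016.08; growth vs 2017 (4866.60) = 3.07%.
2019: real = 8194.8/1.626 = 5039.85; growth vs 2018 (5016.08) = 0.47%.
2020: real = 8416.5/1.654 = 5088.57; growth vs 2019 (5039.85) = 0.97%.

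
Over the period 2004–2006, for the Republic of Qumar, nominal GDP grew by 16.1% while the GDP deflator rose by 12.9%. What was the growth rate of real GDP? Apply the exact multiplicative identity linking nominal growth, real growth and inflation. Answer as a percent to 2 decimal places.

(1 + g_nom) = (1 + g_real)(1 + π), so g_real = 1.1610 / 1.1290 − 1 = 0.02834.

2.83%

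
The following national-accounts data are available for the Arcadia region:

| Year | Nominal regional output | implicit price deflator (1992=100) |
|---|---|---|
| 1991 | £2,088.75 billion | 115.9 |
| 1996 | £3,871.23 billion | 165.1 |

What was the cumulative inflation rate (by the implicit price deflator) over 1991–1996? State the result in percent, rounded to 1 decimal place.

42.5%

Price-level change = 165.1 / 115.9 − 1 = 0.4245.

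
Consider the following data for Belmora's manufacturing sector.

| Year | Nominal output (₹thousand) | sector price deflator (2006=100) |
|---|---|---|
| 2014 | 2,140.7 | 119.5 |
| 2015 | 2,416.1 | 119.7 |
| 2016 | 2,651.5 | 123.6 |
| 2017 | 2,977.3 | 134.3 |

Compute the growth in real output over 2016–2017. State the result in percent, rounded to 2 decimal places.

3.34%

Real output 2016 = 2651.5/1.236 = 2145.23.
Real output 2017 = 2977.3/1.343 = 2216.90.
Change = 2216.90/2145.23 − 1 = 0.0334.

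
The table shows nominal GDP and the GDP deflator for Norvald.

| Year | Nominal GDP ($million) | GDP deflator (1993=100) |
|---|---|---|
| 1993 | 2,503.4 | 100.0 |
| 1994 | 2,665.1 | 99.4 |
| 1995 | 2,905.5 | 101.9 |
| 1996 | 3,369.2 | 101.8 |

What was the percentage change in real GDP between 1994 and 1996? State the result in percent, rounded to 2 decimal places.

23.44%

Real GDP 1994 = 2665.1/0.994 = 2681.19.
Real GDP 1996 = 3369.2/1.018 = 3309.63.
Change = 3309.63/2681.19 − 1 = 0.2344.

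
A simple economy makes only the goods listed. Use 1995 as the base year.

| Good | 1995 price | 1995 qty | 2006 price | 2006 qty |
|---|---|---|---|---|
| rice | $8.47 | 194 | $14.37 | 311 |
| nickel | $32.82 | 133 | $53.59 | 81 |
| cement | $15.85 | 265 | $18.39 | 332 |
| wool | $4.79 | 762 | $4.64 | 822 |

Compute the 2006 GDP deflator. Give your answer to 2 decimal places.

129.24

Nominal GDP 2006 = 14.37·311 + 53.59·81 + 18.39·332 + 4.64·822 = 18729.42.
Real GDP 2006 (at 1995 prices) = 8.47·311 + 32.82·81 + 15.85·332 + 4.79·822 = 14492.17.
Deflator = Nominal/Real × 100 = 18729.42/14492.17 × 100 = 129.238.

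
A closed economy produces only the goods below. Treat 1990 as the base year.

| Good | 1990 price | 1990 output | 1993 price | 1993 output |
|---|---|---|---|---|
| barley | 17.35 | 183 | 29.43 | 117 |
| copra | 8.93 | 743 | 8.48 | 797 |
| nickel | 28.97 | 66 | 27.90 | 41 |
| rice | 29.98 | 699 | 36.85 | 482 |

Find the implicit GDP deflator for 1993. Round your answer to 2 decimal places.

Nominal GDP 1993 = 29.43·117 + 8.48·797 + 27.90·41 + 36.85·482 = 29107.47.
Real GDP 1993 (at 1990 prices) = 17.35·117 + 8.93·797 + 28.97·41 + 29.98·482 = 24785.29.
Deflator = Nominal/Real × 100 = 29107.47/24785.29 × 100 = 117.438.

117.44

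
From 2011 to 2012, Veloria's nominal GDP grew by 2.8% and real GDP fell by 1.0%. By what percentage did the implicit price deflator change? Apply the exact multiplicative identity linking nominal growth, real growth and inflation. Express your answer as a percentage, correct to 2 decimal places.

(1 + g_nom) = (1 + g_real)(1 + π), so π = 1.0280 / 0.9900 − 1 = 0.03838.

3.84%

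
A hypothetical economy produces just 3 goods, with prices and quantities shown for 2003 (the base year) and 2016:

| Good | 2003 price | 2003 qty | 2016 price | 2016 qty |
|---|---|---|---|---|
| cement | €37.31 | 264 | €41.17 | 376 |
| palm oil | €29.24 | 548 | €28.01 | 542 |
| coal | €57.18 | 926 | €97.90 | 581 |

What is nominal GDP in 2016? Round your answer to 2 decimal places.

€87541.24

Nominal GDP 2016 = Σ (p_2016 × q_2016) = 41.17·376 + 28.01·542 + 97.90·581 = 87541.24.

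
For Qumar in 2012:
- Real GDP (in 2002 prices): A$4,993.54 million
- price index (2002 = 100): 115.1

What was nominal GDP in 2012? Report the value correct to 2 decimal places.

Nominal GDP = Real × (price index/100) = 4993.54 × 1.151 = 5747.56.

A$5,747.56 million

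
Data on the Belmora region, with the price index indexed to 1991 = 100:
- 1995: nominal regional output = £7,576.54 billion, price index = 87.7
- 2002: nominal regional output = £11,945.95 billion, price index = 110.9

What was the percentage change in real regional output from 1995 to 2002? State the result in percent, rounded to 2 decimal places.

24.69%

Deflate each year: 1995 → 7576.54/0.877 = 8639.16; 2002 → 11945.95/1.109 = 10771.82.
So real regional output changed by 10771.82/8639.16 − 1 = 0.2469, i.e. 24.69%.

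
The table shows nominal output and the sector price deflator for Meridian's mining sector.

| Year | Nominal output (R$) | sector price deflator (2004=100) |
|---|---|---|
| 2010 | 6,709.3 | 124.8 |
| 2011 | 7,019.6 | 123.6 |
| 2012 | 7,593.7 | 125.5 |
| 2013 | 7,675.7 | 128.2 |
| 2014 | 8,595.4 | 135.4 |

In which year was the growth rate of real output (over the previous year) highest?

2011: real = 7019.6/1.236 = 5679.29; growth vs 2010 (5376.04) = 5.64%.
2012: real = 7593.7/1.255 = 6050.76; growth vs 2011 (5679.29) = 6.54%.
2013: real = 7675.7/1.282 = 5987.29; growth vs 2012 (6050.76) = -1.05%.
2014: real = 8595.4/1.354 = 6348.15; growth vs 2013 (5987.29) = 6.03%.

2012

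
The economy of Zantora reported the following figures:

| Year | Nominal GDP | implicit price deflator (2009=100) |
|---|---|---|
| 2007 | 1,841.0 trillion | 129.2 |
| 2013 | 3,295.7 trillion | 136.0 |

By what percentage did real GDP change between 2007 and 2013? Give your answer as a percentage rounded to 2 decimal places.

Deflate each year: 2007 → 1841.0/1.292 = 1424.92; 2013 → 3295.7/1.360 = 2423.31.
So real GDP changed by 2423.31/1424.92 − 1 = 0.7007, i.e. 70.07%.

70.07%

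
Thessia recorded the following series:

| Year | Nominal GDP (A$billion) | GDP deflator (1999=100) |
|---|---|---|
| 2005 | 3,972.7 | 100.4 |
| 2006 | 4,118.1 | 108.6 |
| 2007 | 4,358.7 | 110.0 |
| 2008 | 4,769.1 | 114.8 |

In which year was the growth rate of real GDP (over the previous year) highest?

2008

2006: real = 4118.1/1.086 = 3791.99; growth vs 2005 (3956.87) = -4.17%.
2007: real = 4358.7/1.100 = 3962.45; growth vs 2006 (3791.99) = 4.50%.
2008: real = 4769.1/1.148 = 4154.27; growth vs 2007 (3962.45) = 4.84%.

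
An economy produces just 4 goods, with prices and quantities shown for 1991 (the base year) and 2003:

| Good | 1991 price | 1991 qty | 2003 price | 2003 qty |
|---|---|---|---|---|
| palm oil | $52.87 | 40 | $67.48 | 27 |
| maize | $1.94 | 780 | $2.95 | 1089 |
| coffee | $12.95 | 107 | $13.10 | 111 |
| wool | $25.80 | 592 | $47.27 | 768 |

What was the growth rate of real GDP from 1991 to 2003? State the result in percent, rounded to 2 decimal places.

Real GDP 1991 = Nominal GDP 1991 = 52.87·40 + 1.94·780 + 12.95·107 + 25.80·592 = 20287.25.
Real GDP 2003 (at 1991 prices) = 52.87·27 + 1.94·1089 + 12.95·111 + 25.80·768 = 24792.00.
Real growth = 24792.00/20287.25 − 1 = 0.2220.

22.20%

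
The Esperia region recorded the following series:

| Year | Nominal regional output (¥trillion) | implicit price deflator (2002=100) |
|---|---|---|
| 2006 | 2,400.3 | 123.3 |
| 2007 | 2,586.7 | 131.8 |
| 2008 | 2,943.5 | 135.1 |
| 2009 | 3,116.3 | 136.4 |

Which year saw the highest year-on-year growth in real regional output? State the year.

2008

2007: real = 2586.7/1.318 = 1962.59; growth vs 2006 (1946.72) = 0.82%.
2008: real = 2943.5/1.351 = 2178.76; growth vs 2007 (1962.59) = 11.01%.
2009: real = 3116.3/1.364 = 2284.68; growth vs 2008 (2178.76) = 4.86%.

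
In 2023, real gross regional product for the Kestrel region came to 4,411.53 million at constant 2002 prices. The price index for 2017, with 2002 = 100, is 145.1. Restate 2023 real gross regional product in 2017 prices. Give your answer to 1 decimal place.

6,401.1 million

Real gross regional product in 2017 prices = Real gross regional product in 2002 prices × (P_2017/P_2002) = 4411.53 × 1.451 = 6401.13.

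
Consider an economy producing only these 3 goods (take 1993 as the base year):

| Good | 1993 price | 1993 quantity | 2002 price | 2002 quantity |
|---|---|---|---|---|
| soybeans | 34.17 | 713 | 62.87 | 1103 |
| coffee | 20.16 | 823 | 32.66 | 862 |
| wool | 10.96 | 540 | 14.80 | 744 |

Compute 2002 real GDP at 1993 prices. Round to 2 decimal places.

Real GDP 2002 = Σ (p_1993 × q_2002) = 34.17·1103 + 20.16·862 + 10.96·744 = 63221.67.

63221.67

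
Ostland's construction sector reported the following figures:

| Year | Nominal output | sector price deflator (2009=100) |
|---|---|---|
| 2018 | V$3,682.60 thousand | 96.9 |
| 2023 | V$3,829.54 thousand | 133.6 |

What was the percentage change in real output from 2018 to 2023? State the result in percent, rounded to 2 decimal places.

-24.58%

Deflate each year: 2018 → 3682.60/0.969 = 3800.41; 2023 → 3829.54/1.336 = 2866.42.
So real output changed by 2866.42/3800.41 − 1 = -0.2458, i.e. -24.58%.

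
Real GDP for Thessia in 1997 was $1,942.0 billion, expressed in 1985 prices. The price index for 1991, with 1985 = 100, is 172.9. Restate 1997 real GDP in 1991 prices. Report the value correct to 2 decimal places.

Real GDP in 1991 prices = Real GDP in 1985 prices × (P_1991/P_1985) = 1942.0 × 1.729 = 3357.72.

$3,357.72 billion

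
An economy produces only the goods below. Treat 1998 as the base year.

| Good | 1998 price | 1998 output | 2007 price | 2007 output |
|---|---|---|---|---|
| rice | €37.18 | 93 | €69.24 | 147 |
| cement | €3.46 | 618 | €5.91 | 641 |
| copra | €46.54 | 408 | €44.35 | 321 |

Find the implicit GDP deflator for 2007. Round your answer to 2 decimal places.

124.67

Nominal GDP 2007 = 69.24·147 + 5.91·641 + 44.35·321 = 28202.94.
Real GDP 2007 (at 1998 prices) = 37.18·147 + 3.46·641 + 46.54·321 = 22622.66.
Deflator = Nominal/Real × 100 = 28202.94/22622.66 × 100 = 124.667.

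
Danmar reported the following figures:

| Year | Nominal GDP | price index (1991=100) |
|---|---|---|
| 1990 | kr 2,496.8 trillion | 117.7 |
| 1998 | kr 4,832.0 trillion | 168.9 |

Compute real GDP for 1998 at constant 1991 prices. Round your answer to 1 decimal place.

Real GDP = Nominal / (price index/100) = 4832.0 / 1.689 = 2860.86.

kr 2,860.9 trillion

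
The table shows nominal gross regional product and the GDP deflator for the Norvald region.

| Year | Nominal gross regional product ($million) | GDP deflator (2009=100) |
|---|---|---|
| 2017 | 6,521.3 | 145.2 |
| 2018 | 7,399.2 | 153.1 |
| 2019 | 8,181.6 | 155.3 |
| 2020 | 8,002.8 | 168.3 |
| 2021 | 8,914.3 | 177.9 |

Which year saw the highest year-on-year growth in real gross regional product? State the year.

2018: real = 7399.2/1.531 = 4832.92; growth vs 2017 (4491.25) = 7.61%.
2019: real = 8181.6/1.553 = 5268.25; growth vs 2018 (4832.92) = 9.01%.
2020: real = 8002.8/1.683 = 4755.08; growth vs 2019 (5268.25) = -9.74%.
2021: real = 8914.3/1.779 = 5010.85; growth vs 2020 (4755.08) = 5.38%.

2019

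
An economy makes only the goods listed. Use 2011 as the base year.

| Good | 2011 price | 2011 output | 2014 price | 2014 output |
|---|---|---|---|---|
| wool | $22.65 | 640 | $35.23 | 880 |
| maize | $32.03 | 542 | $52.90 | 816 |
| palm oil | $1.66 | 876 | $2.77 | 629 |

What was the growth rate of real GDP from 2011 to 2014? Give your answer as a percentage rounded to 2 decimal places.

41.44%

Real GDP 2011 = Nominal GDP 2011 = 22.65·640 + 32.03·542 + 1.66·876 = 33310.42.
Real GDP 2014 (at 2011 prices) = 22.65·880 + 32.03·816 + 1.66·629 = 47112.62.
Real growth = 47112.62/33310.42 − 1 = 0.4144.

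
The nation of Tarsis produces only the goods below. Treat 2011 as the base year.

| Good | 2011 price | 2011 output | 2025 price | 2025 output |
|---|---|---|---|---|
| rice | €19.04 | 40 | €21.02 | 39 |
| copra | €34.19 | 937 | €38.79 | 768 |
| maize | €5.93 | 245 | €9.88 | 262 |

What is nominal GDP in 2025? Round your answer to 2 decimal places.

Nominal GDP 2025 = Σ (p_2025 × q_2025) = 21.02·39 + 38.79·768 + 9.88·262 = 33199.06.

€33199.06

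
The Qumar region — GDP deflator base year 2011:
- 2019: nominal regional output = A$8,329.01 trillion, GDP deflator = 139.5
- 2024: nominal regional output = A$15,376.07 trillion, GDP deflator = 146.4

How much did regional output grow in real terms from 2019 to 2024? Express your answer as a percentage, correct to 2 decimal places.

75.91%

Real regional output 2019 = 8329.01 / 1.395 = 5970.62.
Real regional output 2024 = 15376.07 / 1.464 = 10502.78.
Real growth = 10502.78 / 5970.62 − 1 = 0.7591.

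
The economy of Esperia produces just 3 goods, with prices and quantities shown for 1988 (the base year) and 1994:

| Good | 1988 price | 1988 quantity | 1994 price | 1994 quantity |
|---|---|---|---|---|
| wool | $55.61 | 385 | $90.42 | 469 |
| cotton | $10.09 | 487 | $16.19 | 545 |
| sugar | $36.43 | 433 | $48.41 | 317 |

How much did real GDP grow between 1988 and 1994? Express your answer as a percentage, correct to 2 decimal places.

2.45%

Real GDP 1988 = Nominal GDP 1988 = 55.61·385 + 10.09·487 + 36.43·433 = 42097.87.
Real GDP 1994 (at 1988 prices) = 55.61·469 + 10.09·545 + 36.43·317 = 43128.45.
Real growth = 43128.45/42097.87 − 1 = 0.0245.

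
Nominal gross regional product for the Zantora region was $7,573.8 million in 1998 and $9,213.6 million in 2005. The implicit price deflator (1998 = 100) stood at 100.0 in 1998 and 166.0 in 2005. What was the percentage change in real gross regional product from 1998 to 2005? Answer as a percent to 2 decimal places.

Deflate each year: 1998 → 7573.8/1.000 = 7573.80; 2005 → 9213.6/1.660 = 5550.36.
So real gross regional product changed by 5550.36/7573.80 − 1 = -0.2672, i.e. -26.72%.

-26.72%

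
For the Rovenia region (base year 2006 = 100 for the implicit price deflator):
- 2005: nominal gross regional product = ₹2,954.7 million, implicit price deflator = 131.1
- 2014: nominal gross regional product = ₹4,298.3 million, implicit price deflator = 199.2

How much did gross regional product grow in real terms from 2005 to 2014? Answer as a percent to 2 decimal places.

Deflate each year: 2005 → 2954.7/1.311 = 2253.78; 2014 → 4298.3/1.992 = 2157.78.
So real gross regional product changed by 2157.78/2253.78 − 1 = -0.0426, i.e. -4.26%.

-4.26%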